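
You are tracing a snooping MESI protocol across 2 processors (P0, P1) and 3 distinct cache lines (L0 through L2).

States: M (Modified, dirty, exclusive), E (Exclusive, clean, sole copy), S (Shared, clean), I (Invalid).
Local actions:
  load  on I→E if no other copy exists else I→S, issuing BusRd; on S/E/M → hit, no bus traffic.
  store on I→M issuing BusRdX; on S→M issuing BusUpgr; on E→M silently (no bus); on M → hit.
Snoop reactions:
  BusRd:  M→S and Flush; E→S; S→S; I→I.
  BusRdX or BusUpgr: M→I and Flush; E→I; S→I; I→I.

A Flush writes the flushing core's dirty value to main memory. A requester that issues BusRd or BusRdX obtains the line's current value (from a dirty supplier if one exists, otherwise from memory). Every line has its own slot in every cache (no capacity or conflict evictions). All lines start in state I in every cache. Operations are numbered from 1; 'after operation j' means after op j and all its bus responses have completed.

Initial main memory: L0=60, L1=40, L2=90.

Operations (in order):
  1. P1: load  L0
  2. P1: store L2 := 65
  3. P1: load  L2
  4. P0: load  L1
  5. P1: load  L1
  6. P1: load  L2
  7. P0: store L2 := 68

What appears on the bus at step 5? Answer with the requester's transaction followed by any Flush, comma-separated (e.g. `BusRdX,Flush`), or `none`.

1. P1: load  L0  bus=[BusRd]  L0: P0=I P1=E  mem[L0]=60
2. P1: store L2 := 65  bus=[BusRdX]  L2: P0=I P1=M  mem[L2]=90
3. P1: load  L2  bus=[-]  L2: P0=I P1=M  mem[L2]=90
4. P0: load  L1  bus=[BusRd]  L1: P0=E P1=I  mem[L1]=40
5. P1: load  L1  bus=[BusRd]  L1: P0=S P1=S  mem[L1]=40
6. P1: load  L2  bus=[-]  L2: P0=I P1=M  mem[L2]=90
7. P0: store L2 := 68  bus=[BusRdX,Flush]  L2: P0=M P1=I  mem[L2]=65

bus = BusRd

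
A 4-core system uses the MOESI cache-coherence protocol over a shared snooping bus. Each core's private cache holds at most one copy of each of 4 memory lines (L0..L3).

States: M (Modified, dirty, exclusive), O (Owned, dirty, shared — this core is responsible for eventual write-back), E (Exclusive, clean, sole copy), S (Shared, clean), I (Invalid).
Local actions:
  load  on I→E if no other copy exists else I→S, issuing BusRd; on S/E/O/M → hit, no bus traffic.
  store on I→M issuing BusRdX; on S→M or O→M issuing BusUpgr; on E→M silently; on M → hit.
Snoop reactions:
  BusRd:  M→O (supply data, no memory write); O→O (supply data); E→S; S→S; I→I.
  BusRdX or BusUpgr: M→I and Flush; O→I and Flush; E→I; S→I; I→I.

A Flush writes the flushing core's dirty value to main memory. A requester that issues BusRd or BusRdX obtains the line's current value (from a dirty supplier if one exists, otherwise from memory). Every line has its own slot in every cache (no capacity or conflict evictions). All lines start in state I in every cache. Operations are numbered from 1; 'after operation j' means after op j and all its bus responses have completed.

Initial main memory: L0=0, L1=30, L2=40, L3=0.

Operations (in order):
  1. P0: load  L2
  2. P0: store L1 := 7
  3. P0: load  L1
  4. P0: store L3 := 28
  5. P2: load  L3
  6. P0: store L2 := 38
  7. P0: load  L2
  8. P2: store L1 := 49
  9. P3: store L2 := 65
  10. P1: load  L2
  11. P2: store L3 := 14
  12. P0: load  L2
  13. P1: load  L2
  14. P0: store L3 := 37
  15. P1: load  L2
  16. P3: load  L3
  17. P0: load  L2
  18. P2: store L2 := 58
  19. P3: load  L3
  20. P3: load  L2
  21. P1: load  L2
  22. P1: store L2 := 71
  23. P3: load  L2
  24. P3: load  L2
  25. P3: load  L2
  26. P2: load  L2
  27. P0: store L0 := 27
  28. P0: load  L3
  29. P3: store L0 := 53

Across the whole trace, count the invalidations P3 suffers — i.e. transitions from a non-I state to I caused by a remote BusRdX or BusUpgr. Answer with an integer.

invalidations = 2

step 1: P0: load  L2  ⟶  EIII  (L2)  txn=BusRd  M[L2]=40
step 2: P0: store L1 := 7  ⟶  MIII  (L1)  txn=BusRdX  M[L1]=30
step 3: P0: load  L1  ⟶  MIII  (L1)  txn=∅  M[L1]=30
step 4: P0: store L3 := 28  ⟶  MIII  (L3)  txn=BusRdX  M[L3]=0
step 5: P2: load  L3  ⟶  OISI  (L3)  txn=BusRd  M[L3]=0
step 6: P0: store L2 := 38  ⟶  MIII  (L2)  txn=∅  M[L2]=40
step 7: P0: load  L2  ⟶  MIII  (L2)  txn=∅  M[L2]=40
step 8: P2: store L1 := 49  ⟶  IIMI  (L1)  txn=BusRdX+Flush  M[L1]=7
step 9: P3: store L2 := 65  ⟶  IIIM  (L2)  txn=BusRdX+Flush  M[L2]=38
step 10: P1: load  L2  ⟶  ISIO  (L2)  txn=BusRd  M[L2]=38
step 11: P2: store L3 := 14  ⟶  IIMI  (L3)  txn=BusUpgr+Flush  M[L3]=28
step 12: P0: load  L2  ⟶  SSIO  (L2)  txn=BusRd  M[L2]=38
step 13: P1: load  L2  ⟶  SSIO  (L2)  txn=∅  M[L2]=38
step 14: P0: store L3 := 37  ⟶  MIII  (L3)  txn=BusRdX+Flush  M[L3]=14
step 15: P1: load  L2  ⟶  SSIO  (L2)  txn=∅  M[L2]=38
step 16: P3: load  L3  ⟶  OIIS  (L3)  txn=BusRd  M[L3]=14
step 17: P0: load  L2  ⟶  SSIO  (L2)  txn=∅  M[L2]=38
step 18: P2: store L2 := 58  ⟶  IIMI  (L2)  txn=BusRdX+Flush  M[L2]=65
step 19: P3: load  L3  ⟶  OIIS  (L3)  txn=∅  M[L3]=14
step 20: P3: load  L2  ⟶  IIOS  (L2)  txn=BusRd  M[L2]=65
step 21: P1: load  L2  ⟶  ISOS  (L2)  txn=BusRd  M[L2]=65
step 22: P1: store L2 := 71  ⟶  IMII  (L2)  txn=BusUpgr+Flush  M[L2]=58
step 23: P3: load  L2  ⟶  IOIS  (L2)  txn=BusRd  M[L2]=58
step 24: P3: load  L2  ⟶  IOIS  (L2)  txn=∅  M[L2]=58
step 25: P3: load  L2  ⟶  IOIS  (L2)  txn=∅  M[L2]=58
step 26: P2: load  L2  ⟶  IOSS  (L2)  txn=BusRd  M[L2]=58
step 27: P0: store L0 := 27  ⟶  MIII  (L0)  txn=BusRdX  M[L0]=0
step 28: P0: load  L3  ⟶  OIIS  (L3)  txn=∅  M[L3]=14
step 29: P3: store L0 := 53  ⟶  IIIM  (L0)  txn=BusRdX+Flush  M[L0]=27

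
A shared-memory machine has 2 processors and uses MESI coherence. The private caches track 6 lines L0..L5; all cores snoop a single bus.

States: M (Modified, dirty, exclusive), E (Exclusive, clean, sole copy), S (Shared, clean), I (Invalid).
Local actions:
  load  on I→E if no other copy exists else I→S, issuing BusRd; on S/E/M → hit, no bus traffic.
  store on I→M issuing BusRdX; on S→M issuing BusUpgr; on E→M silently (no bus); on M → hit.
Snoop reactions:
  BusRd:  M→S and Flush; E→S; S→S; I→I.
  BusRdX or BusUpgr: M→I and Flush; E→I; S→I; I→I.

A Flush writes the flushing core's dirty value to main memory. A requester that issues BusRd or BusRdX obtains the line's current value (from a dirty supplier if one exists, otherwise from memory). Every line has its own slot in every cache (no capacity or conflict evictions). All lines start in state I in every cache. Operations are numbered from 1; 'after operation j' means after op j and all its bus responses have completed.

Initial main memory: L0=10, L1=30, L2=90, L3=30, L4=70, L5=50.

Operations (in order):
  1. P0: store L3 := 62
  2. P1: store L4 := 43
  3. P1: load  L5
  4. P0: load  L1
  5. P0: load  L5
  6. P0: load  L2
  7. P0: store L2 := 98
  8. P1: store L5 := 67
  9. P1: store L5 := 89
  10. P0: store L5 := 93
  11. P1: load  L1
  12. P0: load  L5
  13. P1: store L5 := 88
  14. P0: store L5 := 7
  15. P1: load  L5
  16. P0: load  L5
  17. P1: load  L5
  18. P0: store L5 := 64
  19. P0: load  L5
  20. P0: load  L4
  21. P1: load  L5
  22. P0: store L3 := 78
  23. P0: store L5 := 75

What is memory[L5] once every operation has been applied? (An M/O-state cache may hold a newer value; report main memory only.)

step 1: P0: store L3 := 62  ⟶  MI  (L3)  txn=BusRdX  M[L3]=30
step 2: P1: store L4 := 43  ⟶  IM  (L4)  txn=BusRdX  M[L4]=70
step 3: P1: load  L5  ⟶  IE  (L5)  txn=BusRd  M[L5]=50
step 4: P0: load  L1  ⟶  EI  (L1)  txn=BusRd  M[L1]=30
step 5: P0: load  L5  ⟶  SS  (L5)  txn=BusRd  M[L5]=50
step 6: P0: load  L2  ⟶  EI  (L2)  txn=BusRd  M[L2]=90
step 7: P0: store L2 := 98  ⟶  MI  (L2)  txn=∅  M[L2]=90
step 8: P1: store L5 := 67  ⟶  IM  (L5)  txn=BusUpgr  M[L5]=50
step 9: P1: store L5 := 89  ⟶  IM  (L5)  txn=∅  M[L5]=50
step 10: P0: store L5 := 93  ⟶  MI  (L5)  txn=BusRdX+Flush  M[L5]=89
step 11: P1: load  L1  ⟶  SS  (L1)  txn=BusRd  M[L1]=30
step 12: P0: load  L5  ⟶  MI  (L5)  txn=∅  M[L5]=89
step 13: P1: store L5 := 88  ⟶  IM  (L5)  txn=BusRdX+Flush  M[L5]=93
step 14: P0: store L5 := 7  ⟶  MI  (L5)  txn=BusRdX+Flush  M[L5]=88
step 15: P1: load  L5  ⟶  SS  (L5)  txn=BusRd+Flush  M[L5]=7
step 16: P0: load  L5  ⟶  SS  (L5)  txn=∅  M[L5]=7
step 17: P1: load  L5  ⟶  SS  (L5)  txn=∅  M[L5]=7
step 18: P0: store L5 := 64  ⟶  MI  (L5)  txn=BusUpgr  M[L5]=7
step 19: P0: load  L5  ⟶  MI  (L5)  txn=∅  M[L5]=7
step 20: P0: load  L4  ⟶  SS  (L4)  txn=BusRd+Flush  M[L4]=43
step 21: P1: load  L5  ⟶  SS  (L5)  txn=BusRd+Flush  M[L5]=64
step 22: P0: store L3 := 78  ⟶  MI  (L3)  txn=∅  M[L3]=30
step 23: P0: store L5 := 75  ⟶  MI  (L5)  txn=BusUpgr  M[L5]=64

memory[L5] = 64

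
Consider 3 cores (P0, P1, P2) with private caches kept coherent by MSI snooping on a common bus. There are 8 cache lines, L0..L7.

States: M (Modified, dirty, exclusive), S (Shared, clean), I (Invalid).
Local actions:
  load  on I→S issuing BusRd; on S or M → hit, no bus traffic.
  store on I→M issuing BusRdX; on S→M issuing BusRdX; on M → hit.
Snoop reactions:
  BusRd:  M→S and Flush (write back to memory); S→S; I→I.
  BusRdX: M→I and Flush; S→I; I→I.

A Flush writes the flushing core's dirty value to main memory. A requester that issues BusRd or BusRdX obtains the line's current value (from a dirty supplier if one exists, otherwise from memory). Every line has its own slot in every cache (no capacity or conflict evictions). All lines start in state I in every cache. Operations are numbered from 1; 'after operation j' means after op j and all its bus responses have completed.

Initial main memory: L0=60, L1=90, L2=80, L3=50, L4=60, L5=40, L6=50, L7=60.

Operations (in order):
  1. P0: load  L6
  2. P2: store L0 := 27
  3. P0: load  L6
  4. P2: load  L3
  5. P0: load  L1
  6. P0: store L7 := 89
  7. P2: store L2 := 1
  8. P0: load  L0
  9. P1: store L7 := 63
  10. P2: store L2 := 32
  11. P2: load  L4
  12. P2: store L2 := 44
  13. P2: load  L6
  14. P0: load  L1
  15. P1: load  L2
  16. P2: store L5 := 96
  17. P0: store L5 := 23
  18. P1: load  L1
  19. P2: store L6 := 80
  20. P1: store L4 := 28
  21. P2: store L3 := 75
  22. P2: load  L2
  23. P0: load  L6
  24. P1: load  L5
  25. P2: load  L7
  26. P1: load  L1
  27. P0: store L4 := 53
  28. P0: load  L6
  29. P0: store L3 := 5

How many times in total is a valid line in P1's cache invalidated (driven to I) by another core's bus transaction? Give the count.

step 1: P0: load  L6  ⟶  SII  (L6)  txn=BusRd  M[L6]=50
step 2: P2: store L0 := 27  ⟶  IIM  (L0)  txn=BusRdX  M[L0]=60
step 3: P0: load  L6  ⟶  SII  (L6)  txn=∅  M[L6]=50
step 4: P2: load  L3  ⟶  IIS  (L3)  txn=BusRd  M[L3]=50
step 5: P0: load  L1  ⟶  SII  (L1)  txn=BusRd  M[L1]=90
step 6: P0: store L7 := 89  ⟶  MII  (L7)  txn=BusRdX  M[L7]=60
step 7: P2: store L2 := 1  ⟶  IIM  (L2)  txn=BusRdX  M[L2]=80
step 8: P0: load  L0  ⟶  SIS  (L0)  txn=BusRd+Flush  M[L0]=27
step 9: P1: store L7 := 63  ⟶  IMI  (L7)  txn=BusRdX+Flush  M[L7]=89
step 10: P2: store L2 := 32  ⟶  IIM  (L2)  txn=∅  M[L2]=80
step 11: P2: load  L4  ⟶  IIS  (L4)  txn=BusRd  M[L4]=60
step 12: P2: store L2 := 44  ⟶  IIM  (L2)  txn=∅  M[L2]=80
step 13: P2: load  L6  ⟶  SIS  (L6)  txn=BusRd  M[L6]=50
step 14: P0: load  L1  ⟶  SII  (L1)  txn=∅  M[L1]=90
step 15: P1: load  L2  ⟶  ISS  (L2)  txn=BusRd+Flush  M[L2]=44
step 16: P2: store L5 := 96  ⟶  IIM  (L5)  txn=BusRdX  M[L5]=40
step 17: P0: store L5 := 23  ⟶  MII  (L5)  txn=BusRdX+Flush  M[L5]=96
step 18: P1: load  L1  ⟶  SSI  (L1)  txn=BusRd  M[L1]=90
step 19: P2: store L6 := 80  ⟶  IIM  (L6)  txn=BusRdX  M[L6]=50
step 20: P1: store L4 := 28  ⟶  IMI  (L4)  txn=BusRdX  M[L4]=60
step 21: P2: store L3 := 75  ⟶  IIM  (L3)  txn=BusRdX  M[L3]=50
step 22: P2: load  L2  ⟶  ISS  (L2)  txn=∅  M[L2]=44
step 23: P0: load  L6  ⟶  SIS  (L6)  txn=BusRd+Flush  M[L6]=80
step 24: P1: load  L5  ⟶  SSI  (L5)  txn=BusRd+Flush  M[L5]=23
step 25: P2: load  L7  ⟶  ISS  (L7)  txn=BusRd+Flush  M[L7]=63
step 26: P1: load  L1  ⟶  SSI  (L1)  txn=∅  M[L1]=90
step 27: P0: store L4 := 53  ⟶  MII  (L4)  txn=BusRdX+Flush  M[L4]=28
step 28: P0: load  L6  ⟶  SIS  (L6)  txn=∅  M[L6]=80
step 29: P0: store L3 := 5  ⟶  MII  (L3)  txn=BusRdX+Flush  M[L3]=75

invalidations = 1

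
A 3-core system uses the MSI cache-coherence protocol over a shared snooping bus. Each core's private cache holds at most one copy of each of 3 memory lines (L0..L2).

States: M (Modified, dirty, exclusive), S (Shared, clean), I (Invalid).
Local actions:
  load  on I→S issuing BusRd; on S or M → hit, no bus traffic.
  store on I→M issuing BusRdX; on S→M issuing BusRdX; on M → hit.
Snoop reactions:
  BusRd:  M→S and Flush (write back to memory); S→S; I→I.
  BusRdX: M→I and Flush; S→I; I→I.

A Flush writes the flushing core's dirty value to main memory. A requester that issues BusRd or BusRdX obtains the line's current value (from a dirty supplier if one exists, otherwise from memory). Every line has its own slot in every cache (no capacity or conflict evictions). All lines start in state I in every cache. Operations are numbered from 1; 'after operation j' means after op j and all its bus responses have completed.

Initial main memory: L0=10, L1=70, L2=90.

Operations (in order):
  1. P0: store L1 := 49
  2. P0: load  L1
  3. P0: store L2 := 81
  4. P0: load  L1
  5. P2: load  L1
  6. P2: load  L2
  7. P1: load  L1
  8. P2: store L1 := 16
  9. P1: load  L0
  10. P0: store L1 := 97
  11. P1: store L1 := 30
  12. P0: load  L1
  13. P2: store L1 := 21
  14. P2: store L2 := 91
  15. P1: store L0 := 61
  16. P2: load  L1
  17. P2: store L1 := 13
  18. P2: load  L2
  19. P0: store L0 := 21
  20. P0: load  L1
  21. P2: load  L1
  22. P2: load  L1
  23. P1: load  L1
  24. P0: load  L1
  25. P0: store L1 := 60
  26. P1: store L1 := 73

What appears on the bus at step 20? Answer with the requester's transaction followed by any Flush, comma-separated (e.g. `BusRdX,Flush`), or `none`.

bus = BusRd,Flush

step 1: P0: store L1 := 49  ⟶  MII  (L1)  txn=BusRdX  M[L1]=70
step 2: P0: load  L1  ⟶  MII  (L1)  txn=∅  M[L1]=70
step 3: P0: store L2 := 81  ⟶  MII  (L2)  txn=BusRdX  M[L2]=90
step 4: P0: load  L1  ⟶  MII  (L1)  txn=∅  M[L1]=70
step 5: P2: load  L1  ⟶  SIS  (L1)  txn=BusRd+Flush  M[L1]=49
step 6: P2: load  L2  ⟶  SIS  (L2)  txn=BusRd+Flush  M[L2]=81
step 7: P1: load  L1  ⟶  SSS  (L1)  txn=BusRd  M[L1]=49
step 8: P2: store L1 := 16  ⟶  IIM  (L1)  txn=BusRdX  M[L1]=49
step 9: P1: load  L0  ⟶  ISI  (L0)  txn=BusRd  M[L0]=10
step 10: P0: store L1 := 97  ⟶  MII  (L1)  txn=BusRdX+Flush  M[L1]=16
step 11: P1: store L1 := 30  ⟶  IMI  (L1)  txn=BusRdX+Flush  M[L1]=97
step 12: P0: load  L1  ⟶  SSI  (L1)  txn=BusRd+Flush  M[L1]=30
step 13: P2: store L1 := 21  ⟶  IIM  (L1)  txn=BusRdX  M[L1]=30
step 14: P2: store L2 := 91  ⟶  IIM  (L2)  txn=BusRdX  M[L2]=81
step 15: P1: store L0 := 61  ⟶  IMI  (L0)  txn=BusRdX  M[L0]=10
step 16: P2: load  L1  ⟶  IIM  (L1)  txn=∅  M[L1]=30
step 17: P2: store L1 := 13  ⟶  IIM  (L1)  txn=∅  M[L1]=30
step 18: P2: load  L2  ⟶  IIM  (L2)  txn=∅  M[L2]=81
step 19: P0: store L0 := 21  ⟶  MII  (L0)  txn=BusRdX+Flush  M[L0]=61
step 20: P0: load  L1  ⟶  SIS  (L1)  txn=BusRd+Flush  M[L1]=13
step 21: P2: load  L1  ⟶  SIS  (L1)  txn=∅  M[L1]=13
step 22: P2: load  L1  ⟶  SIS  (L1)  txn=∅  M[L1]=13
step 23: P1: load  L1  ⟶  SSS  (L1)  txn=BusRd  M[L1]=13
step 24: P0: load  L1  ⟶  SSS  (L1)  txn=∅  M[L1]=13
step 25: P0: store L1 := 60  ⟶  MII  (L1)  txn=BusRdX  M[L1]=13
step 26: P1: store L1 := 73  ⟶  IMI  (L1)  txn=BusRdX+Flush  M[L1]=60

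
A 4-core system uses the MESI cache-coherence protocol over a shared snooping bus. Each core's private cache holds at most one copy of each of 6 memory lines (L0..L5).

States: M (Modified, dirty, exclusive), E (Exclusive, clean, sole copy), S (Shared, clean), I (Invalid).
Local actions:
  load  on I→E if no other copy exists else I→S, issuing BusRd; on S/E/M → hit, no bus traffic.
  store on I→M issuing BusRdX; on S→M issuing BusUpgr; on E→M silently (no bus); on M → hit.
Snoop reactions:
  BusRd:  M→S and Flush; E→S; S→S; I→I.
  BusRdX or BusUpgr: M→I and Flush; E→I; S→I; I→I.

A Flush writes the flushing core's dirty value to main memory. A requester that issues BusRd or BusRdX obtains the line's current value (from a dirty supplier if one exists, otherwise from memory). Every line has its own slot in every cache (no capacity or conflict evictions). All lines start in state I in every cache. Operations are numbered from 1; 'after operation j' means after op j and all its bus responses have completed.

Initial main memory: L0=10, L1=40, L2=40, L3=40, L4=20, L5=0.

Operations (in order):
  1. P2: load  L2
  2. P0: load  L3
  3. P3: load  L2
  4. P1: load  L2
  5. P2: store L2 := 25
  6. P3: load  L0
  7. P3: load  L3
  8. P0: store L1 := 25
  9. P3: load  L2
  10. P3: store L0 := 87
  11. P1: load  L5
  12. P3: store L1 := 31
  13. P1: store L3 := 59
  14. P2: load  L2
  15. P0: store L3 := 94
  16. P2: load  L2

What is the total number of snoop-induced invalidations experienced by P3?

invalidations = 2

step 1: P2: load  L2  ⟶  IIEI  (L2)  txn=BusRd  M[L2]=40
step 2: P0: load  L3  ⟶  EIII  (L3)  txn=BusRd  M[L3]=40
step 3: P3: load  L2  ⟶  IISS  (L2)  txn=BusRd  M[L2]=40
step 4: P1: load  L2  ⟶  ISSS  (L2)  txn=BusRd  M[L2]=40
step 5: P2: store L2 := 25  ⟶  IIMI  (L2)  txn=BusUpgr  M[L2]=40
step 6: P3: load  L0  ⟶  IIIE  (L0)  txn=BusRd  M[L0]=10
step 7: P3: load  L3  ⟶  SIIS  (L3)  txn=BusRd  M[L3]=40
step 8: P0: store L1 := 25  ⟶  MIII  (L1)  txn=BusRdX  M[L1]=40
step 9: P3: load  L2  ⟶  IISS  (L2)  txn=BusRd+Flush  M[L2]=25
step 10: P3: store L0 := 87  ⟶  IIIM  (L0)  txn=∅  M[L0]=10
step 11: P1: load  L5  ⟶  IEII  (L5)  txn=BusRd  M[L5]=0
step 12: P3: store L1 := 31  ⟶  IIIM  (L1)  txn=BusRdX+Flush  M[L1]=25
step 13: P1: store L3 := 59  ⟶  IMII  (L3)  txn=BusRdX  M[L3]=40
step 14: P2: load  L2  ⟶  IISS  (L2)  txn=∅  M[L2]=25
step 15: P0: store L3 := 94  ⟶  MIII  (L3)  txn=BusRdX+Flush  M[L3]=59
step 16: P2: load  L2  ⟶  IISS  (L2)  txn=∅  M[L2]=25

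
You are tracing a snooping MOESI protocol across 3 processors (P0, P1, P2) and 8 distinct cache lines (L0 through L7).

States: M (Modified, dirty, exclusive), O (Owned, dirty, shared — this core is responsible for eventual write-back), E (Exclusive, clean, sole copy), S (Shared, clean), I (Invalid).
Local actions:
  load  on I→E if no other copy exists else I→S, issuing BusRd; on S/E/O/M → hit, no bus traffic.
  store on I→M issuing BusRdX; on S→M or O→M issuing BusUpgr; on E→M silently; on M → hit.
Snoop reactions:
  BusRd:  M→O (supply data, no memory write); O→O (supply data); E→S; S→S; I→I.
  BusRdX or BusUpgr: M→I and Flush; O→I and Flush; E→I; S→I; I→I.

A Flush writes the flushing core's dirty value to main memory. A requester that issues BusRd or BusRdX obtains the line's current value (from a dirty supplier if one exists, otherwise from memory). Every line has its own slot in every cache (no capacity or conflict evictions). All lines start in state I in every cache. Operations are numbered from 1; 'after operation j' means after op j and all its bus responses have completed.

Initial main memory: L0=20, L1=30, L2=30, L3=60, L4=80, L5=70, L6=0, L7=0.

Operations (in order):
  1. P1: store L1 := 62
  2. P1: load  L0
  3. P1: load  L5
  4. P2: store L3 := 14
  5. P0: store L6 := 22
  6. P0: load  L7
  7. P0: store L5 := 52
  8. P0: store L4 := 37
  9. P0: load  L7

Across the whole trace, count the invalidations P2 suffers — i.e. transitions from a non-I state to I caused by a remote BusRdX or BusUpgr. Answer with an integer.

  op1 P1: store L1 := 62 → I/M/I on L1; bus BusRdX; mem=30
  op2 P1: load  L0 → I/E/I on L0; bus BusRd; mem=20
  op3 P1: load  L5 → I/E/I on L5; bus BusRd; mem=70
  op4 P2: store L3 := 14 → I/I/M on L3; bus BusRdX; mem=60
  op5 P0: store L6 := 22 → M/I/I on L6; bus BusRdX; mem=0
  op6 P0: load  L7 → E/I/I on L7; bus BusRd; mem=0
  op7 P0: store L5 := 52 → M/I/I on L5; bus BusRdX; mem=70
  op8 P0: store L4 := 37 → M/I/I on L4; bus BusRdX; mem=80
  op9 P0: load  L7 → E/I/I on L7; bus (none); mem=0

invalidations = 0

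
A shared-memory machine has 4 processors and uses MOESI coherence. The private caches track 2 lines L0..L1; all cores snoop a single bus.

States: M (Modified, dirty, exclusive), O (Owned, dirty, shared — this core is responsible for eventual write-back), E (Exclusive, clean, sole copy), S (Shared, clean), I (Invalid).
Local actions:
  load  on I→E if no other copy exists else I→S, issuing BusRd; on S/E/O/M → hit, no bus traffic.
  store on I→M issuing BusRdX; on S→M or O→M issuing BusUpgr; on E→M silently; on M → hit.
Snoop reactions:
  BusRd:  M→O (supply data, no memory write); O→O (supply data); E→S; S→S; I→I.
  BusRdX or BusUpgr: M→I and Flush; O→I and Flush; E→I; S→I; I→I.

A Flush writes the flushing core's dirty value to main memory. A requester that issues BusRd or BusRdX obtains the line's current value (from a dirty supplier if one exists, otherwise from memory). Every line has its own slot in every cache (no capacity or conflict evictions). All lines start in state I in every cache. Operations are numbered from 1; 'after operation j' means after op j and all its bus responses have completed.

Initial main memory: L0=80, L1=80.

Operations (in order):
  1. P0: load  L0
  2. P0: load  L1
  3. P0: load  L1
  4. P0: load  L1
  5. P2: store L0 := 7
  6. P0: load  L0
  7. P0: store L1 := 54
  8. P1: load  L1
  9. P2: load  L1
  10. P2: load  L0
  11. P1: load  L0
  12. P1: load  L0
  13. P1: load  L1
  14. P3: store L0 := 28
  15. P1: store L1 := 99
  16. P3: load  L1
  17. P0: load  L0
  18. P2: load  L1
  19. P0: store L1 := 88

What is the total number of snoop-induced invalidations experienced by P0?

  op1 P0: load  L0 → E/I/I/I on L0; bus BusRd; mem=80
  op2 P0: load  L1 → E/I/I/I on L1; bus BusRd; mem=80
  op3 P0: load  L1 → E/I/I/I on L1; bus (none); mem=80
  op4 P0: load  L1 → E/I/I/I on L1; bus (none); mem=80
  op5 P2: store L0 := 7 → I/I/M/I on L0; bus BusRdX; mem=80
  op6 P0: load  L0 → S/I/O/I on L0; bus BusRd; mem=80
  op7 P0: store L1 := 54 → M/I/I/I on L1; bus (none); mem=80
  op8 P1: load  L1 → O/S/I/I on L1; bus BusRd; mem=80
  op9 P2: load  L1 → O/S/S/I on L1; bus BusRd; mem=80
  op10 P2: load  L0 → S/I/O/I on L0; bus (none); mem=80
  op11 P1: load  L0 → S/S/O/I on L0; bus BusRd; mem=80
  op12 P1: load  L0 → S/S/O/I on L0; bus (none); mem=80
  op13 P1: load  L1 → O/S/S/I on L1; bus (none); mem=80
  op14 P3: store L0 := 28 → I/I/I/M on L0; bus BusRdX Flush; mem=7
  op15 P1: store L1 := 99 → I/M/I/I on L1; bus BusUpgr Flush; mem=54
  op16 P3: load  L1 → I/O/I/S on L1; bus BusRd; mem=54
  op17 P0: load  L0 → S/I/I/O on L0; bus BusRd; mem=7
  op18 P2: load  L1 → I/O/S/S on L1; bus BusRd; mem=54
  op19 P0: store L1 := 88 → M/I/I/I on L1; bus BusRdX Flush; mem=99

invalidations = 3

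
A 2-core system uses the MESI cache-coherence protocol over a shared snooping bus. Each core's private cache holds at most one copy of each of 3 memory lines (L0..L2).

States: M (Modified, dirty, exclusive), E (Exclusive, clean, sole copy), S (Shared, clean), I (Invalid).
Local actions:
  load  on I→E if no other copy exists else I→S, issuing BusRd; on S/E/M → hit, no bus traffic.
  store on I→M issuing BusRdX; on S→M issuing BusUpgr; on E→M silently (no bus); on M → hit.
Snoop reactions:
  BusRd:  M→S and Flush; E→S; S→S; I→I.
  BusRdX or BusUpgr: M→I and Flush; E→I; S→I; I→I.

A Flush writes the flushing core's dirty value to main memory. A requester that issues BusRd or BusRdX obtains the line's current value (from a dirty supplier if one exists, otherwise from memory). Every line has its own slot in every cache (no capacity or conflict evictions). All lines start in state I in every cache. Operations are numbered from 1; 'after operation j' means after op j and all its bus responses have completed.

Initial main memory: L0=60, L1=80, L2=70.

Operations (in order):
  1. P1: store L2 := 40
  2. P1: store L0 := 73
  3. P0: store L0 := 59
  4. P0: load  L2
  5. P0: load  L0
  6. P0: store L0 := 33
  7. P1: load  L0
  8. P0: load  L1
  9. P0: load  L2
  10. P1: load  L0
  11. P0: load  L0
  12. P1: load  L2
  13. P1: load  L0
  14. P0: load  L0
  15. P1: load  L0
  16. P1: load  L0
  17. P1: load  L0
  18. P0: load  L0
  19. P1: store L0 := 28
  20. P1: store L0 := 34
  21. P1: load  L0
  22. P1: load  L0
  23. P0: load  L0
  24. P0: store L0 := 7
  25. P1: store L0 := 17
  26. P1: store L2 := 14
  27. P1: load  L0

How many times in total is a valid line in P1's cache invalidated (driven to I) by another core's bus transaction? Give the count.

[1] P1: store L2 := 40 | P0:I, P1:M(40) | bus: BusRdX
[2] P1: store L0 := 73 | P0:I, P1:M(73) | bus: BusRdX
[3] P0: store L0 := 59 | P0:M(59), P1:I | bus: BusRdX,Flush
[4] P0: load  L2 | P0:S(40), P1:S(40) | bus: BusRd,Flush
[5] P0: load  L0 | P0:M(59), P1:I | bus: none
[6] P0: store L0 := 33 | P0:M(33), P1:I | bus: none
[7] P1: load  L0 | P0:S(33), P1:S(33) | bus: BusRd,Flush
[8] P0: load  L1 | P0:E(80), P1:I | bus: BusRd
[9] P0: load  L2 | P0:S(40), P1:S(40) | bus: none
[10] P1: load  L0 | P0:S(33), P1:S(33) | bus: none
[11] P0: load  L0 | P0:S(33), P1:S(33) | bus: none
[12] P1: load  L2 | P0:S(40), P1:S(40) | bus: none
[13] P1: load  L0 | P0:S(33), P1:S(33) | bus: none
[14] P0: load  L0 | P0:S(33), P1:S(33) | bus: none
[15] P1: load  L0 | P0:S(33), P1:S(33) | bus: none
[16] P1: load  L0 | P0:S(33), P1:S(33) | bus: none
[17] P1: load  L0 | P0:S(33), P1:S(33) | bus: none
[18] P0: load  L0 | P0:S(33), P1:S(33) | bus: none
[19] P1: store L0 := 28 | P0:I, P1:M(28) | bus: BusUpgr
[20] P1: store L0 := 34 | P0:I, P1:M(34) | bus: none
[21] P1: load  L0 | P0:I, P1:M(34) | bus: none
[22] P1: load  L0 | P0:I, P1:M(34) | bus: none
[23] P0: load  L0 | P0:S(34), P1:S(34) | bus: BusRd,Flush
[24] P0: store L0 := 7 | P0:M(7), P1:I | bus: BusUpgr
[25] P1: store L0 := 17 | P0:I, P1:M(17) | bus: BusRdX,Flush
[26] P1: store L2 := 14 | P0:I, P1:M(14) | bus: BusUpgr
[27] P1: load  L0 | P0:I, P1:M(17) | bus: none

invalidations = 2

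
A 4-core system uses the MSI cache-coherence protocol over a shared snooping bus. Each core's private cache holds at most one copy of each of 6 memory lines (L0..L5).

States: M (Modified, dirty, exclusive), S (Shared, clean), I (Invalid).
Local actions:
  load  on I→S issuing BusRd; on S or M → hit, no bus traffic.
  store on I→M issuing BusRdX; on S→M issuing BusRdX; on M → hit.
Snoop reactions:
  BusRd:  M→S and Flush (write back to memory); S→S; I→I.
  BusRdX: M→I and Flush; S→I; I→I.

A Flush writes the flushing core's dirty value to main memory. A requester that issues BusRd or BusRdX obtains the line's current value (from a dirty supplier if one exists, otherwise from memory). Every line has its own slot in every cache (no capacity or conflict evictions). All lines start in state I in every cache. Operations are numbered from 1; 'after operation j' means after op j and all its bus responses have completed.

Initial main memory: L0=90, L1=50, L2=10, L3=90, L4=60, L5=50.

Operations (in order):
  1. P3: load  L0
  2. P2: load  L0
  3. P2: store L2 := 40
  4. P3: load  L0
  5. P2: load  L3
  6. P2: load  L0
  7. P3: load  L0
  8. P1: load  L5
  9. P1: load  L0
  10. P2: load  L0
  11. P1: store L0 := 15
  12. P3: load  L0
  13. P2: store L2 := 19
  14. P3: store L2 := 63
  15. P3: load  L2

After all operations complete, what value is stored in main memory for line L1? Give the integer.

memory[L1] = 50

  op1 P3: load  L0 → I/I/I/S on L0; bus BusRd; mem=90
  op2 P2: load  L0 → I/I/S/S on L0; bus BusRd; mem=90
  op3 P2: store L2 := 40 → I/I/M/I on L2; bus BusRdX; mem=10
  op4 P3: load  L0 → I/I/S/S on L0; bus (none); mem=90
  op5 P2: load  L3 → I/I/S/I on L3; bus BusRd; mem=90
  op6 P2: load  L0 → I/I/S/S on L0; bus (none); mem=90
  op7 P3: load  L0 → I/I/S/S on L0; bus (none); mem=90
  op8 P1: load  L5 → I/S/I/I on L5; bus BusRd; mem=50
  op9 P1: load  L0 → I/S/S/S on L0; bus BusRd; mem=90
  op10 P2: load  L0 → I/S/S/S on L0; bus (none); mem=90
  op11 P1: store L0 := 15 → I/M/I/I on L0; bus BusRdX; mem=90
  op12 P3: load  L0 → I/S/I/S on L0; bus BusRd Flush; mem=15
  op13 P2: store L2 := 19 → I/I/M/I on L2; bus (none); mem=10
  op14 P3: store L2 := 63 → I/I/I/M on L2; bus BusRdX Flush; mem=19
  op15 P3: load  L2 → I/I/I/M on L2; bus (none); mem=19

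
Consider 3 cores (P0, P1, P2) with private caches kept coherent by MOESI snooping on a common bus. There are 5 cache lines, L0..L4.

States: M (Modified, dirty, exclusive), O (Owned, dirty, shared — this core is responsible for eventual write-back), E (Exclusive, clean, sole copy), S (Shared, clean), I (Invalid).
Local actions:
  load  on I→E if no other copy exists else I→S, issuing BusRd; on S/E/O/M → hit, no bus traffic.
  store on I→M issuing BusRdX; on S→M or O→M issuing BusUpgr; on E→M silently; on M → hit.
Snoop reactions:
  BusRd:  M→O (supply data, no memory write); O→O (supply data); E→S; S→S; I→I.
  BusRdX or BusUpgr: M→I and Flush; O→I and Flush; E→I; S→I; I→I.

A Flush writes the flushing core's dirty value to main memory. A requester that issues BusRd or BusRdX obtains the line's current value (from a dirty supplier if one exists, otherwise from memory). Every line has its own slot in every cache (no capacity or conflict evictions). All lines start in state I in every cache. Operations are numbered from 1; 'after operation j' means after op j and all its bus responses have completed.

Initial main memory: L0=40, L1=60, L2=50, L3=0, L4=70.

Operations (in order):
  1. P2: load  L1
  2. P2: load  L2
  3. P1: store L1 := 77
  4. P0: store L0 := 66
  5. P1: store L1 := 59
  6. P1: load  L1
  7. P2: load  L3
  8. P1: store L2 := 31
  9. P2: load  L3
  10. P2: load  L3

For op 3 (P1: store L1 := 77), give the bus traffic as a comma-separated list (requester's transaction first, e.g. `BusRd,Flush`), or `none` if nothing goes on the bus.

bus = BusRdX

step 1: P2: load  L1  ⟶  IIE  (L1)  txn=BusRd  M[L1]=60
step 2: P2: load  L2  ⟶  IIE  (L2)  txn=BusRd  M[L2]=50
step 3: P1: store L1 := 77  ⟶  IMI  (L1)  txn=BusRdX  M[L1]=60
step 4: P0: store L0 := 66  ⟶  MII  (L0)  txn=BusRdX  M[L0]=40
step 5: P1: store L1 := 59  ⟶  IMI  (L1)  txn=∅  M[L1]=60
step 6: P1: load  L1  ⟶  IMI  (L1)  txn=∅  M[L1]=60
step 7: P2: load  L3  ⟶  IIE  (L3)  txn=BusRd  M[L3]=0
step 8: P1: store L2 := 31  ⟶  IMI  (L2)  txn=BusRdX  M[L2]=50
step 9: P2: load  L3  ⟶  IIE  (L3)  txn=∅  M[L3]=0
step 10: P2: load  L3  ⟶  IIE  (L3)  txn=∅  M[L3]=0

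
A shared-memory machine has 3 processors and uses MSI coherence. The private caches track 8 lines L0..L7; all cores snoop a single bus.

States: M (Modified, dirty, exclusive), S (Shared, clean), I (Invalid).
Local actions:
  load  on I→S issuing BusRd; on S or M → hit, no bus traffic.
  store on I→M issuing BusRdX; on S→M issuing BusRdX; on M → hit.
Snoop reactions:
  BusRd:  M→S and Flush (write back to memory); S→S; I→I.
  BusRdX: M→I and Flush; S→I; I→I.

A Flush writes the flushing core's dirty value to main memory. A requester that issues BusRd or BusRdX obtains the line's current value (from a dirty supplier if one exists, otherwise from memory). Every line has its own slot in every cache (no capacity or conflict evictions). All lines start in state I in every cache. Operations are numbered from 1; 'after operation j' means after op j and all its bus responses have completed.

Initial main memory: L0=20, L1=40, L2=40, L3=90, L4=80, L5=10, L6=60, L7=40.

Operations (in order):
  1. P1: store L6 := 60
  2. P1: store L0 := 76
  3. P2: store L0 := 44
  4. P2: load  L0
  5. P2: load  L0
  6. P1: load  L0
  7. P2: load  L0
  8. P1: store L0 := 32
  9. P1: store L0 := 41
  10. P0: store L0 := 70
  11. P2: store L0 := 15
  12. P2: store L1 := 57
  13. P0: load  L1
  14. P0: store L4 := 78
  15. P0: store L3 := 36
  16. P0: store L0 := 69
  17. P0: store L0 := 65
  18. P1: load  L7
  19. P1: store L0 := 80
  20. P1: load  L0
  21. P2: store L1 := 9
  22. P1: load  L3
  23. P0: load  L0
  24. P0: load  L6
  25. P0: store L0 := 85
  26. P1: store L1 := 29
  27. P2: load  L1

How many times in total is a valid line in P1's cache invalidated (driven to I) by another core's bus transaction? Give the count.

  op1 P1: store L6 := 60 → I/M/I on L6; bus BusRdX; mem=60
  op2 P1: store L0 := 76 → I/M/I on L0; bus BusRdX; mem=20
  op3 P2: store L0 := 44 → I/I/M on L0; bus BusRdX Flush; mem=76
  op4 P2: load  L0 → I/I/M on L0; bus (none); mem=76
  op5 P2: load  L0 → I/I/M on L0; bus (none); mem=76
  op6 P1: load  L0 → I/S/S on L0; bus BusRd Flush; mem=44
  op7 P2: load  L0 → I/S/S on L0; bus (none); mem=44
  op8 P1: store L0 := 32 → I/M/I on L0; bus BusRdX; mem=44
  op9 P1: store L0 := 41 → I/M/I on L0; bus (none); mem=44
  op10 P0: store L0 := 70 → M/I/I on L0; bus BusRdX Flush; mem=41
  op11 P2: store L0 := 15 → I/I/M on L0; bus BusRdX Flush; mem=70
  op12 P2: store L1 := 57 → I/I/M on L1; bus BusRdX; mem=40
  op13 P0: load  L1 → S/I/S on L1; bus BusRd Flush; mem=57
  op14 P0: store L4 := 78 → M/I/I on L4; bus BusRdX; mem=80
  op15 P0: store L3 := 36 → M/I/I on L3; bus BusRdX; mem=90
  op16 P0: store L0 := 69 → M/I/I on L0; bus BusRdX Flush; mem=15
  op17 P0: store L0 := 65 → M/I/I on L0; bus (none); mem=15
  op18 P1: load  L7 → I/S/I on L7; bus BusRd; mem=40
  op19 P1: store L0 := 80 → I/M/I on L0; bus BusRdX Flush; mem=65
  op20 P1: load  L0 → I/M/I on L0; bus (none); mem=65
  op21 P2: store L1 := 9 → I/I/M on L1; bus BusRdX; mem=57
  op22 P1: load  L3 → S/S/I on L3; bus BusRd Flush; mem=36
  op23 P0: load  L0 → S/S/I on L0; bus BusRd Flush; mem=80
  op24 P0: load  L6 → S/S/I on L6; bus BusRd Flush; mem=60
  op25 P0: store L0 := 85 → M/I/I on L0; bus BusRdX; mem=80
  op26 P1: store L1 := 29 → I/M/I on L1; bus BusRdX Flush; mem=9
  op27 P2: load  L1 → I/S/S on L1; bus BusRd Flush; mem=29

invalidations = 3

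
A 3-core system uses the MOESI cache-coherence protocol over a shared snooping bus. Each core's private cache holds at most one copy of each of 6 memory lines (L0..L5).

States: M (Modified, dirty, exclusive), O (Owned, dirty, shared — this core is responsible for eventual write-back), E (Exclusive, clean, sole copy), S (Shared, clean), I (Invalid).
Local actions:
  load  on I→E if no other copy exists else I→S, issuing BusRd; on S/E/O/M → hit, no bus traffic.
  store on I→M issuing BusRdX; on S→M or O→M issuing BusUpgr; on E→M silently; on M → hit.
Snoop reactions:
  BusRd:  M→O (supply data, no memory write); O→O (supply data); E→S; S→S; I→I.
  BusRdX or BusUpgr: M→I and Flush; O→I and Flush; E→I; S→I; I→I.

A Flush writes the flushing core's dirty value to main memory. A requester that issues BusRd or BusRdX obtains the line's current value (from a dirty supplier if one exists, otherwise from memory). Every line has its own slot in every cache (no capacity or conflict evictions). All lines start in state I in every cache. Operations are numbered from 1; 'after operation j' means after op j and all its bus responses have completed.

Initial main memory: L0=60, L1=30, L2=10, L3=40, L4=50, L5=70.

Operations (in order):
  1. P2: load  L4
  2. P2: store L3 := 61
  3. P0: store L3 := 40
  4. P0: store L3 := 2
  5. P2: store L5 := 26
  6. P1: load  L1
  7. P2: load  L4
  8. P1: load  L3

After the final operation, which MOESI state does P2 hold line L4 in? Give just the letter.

1. P2: load  L4  bus=[BusRd]  L4: P0=I P1=I P2=E  mem[L4]=50
2. P2: store L3 := 61  bus=[BusRdX]  L3: P0=I P1=I P2=M  mem[L3]=40
3. P0: store L3 := 40  bus=[BusRdX,Flush]  L3: P0=M P1=I P2=I  mem[L3]=61
4. P0: store L3 := 2  bus=[-]  L3: P0=M P1=I P2=I  mem[L3]=61
5. P2: store L5 := 26  bus=[BusRdX]  L5: P0=I P1=I P2=M  mem[L5]=70
6. P1: load  L1  bus=[BusRd]  L1: P0=I P1=E P2=I  mem[L1]=30
7. P2: load  L4  bus=[-]  L4: P0=I P1=I P2=E  mem[L4]=50
8. P1: load  L3  bus=[BusRd]  L3: P0=O P1=S P2=I  mem[L3]=61

state = E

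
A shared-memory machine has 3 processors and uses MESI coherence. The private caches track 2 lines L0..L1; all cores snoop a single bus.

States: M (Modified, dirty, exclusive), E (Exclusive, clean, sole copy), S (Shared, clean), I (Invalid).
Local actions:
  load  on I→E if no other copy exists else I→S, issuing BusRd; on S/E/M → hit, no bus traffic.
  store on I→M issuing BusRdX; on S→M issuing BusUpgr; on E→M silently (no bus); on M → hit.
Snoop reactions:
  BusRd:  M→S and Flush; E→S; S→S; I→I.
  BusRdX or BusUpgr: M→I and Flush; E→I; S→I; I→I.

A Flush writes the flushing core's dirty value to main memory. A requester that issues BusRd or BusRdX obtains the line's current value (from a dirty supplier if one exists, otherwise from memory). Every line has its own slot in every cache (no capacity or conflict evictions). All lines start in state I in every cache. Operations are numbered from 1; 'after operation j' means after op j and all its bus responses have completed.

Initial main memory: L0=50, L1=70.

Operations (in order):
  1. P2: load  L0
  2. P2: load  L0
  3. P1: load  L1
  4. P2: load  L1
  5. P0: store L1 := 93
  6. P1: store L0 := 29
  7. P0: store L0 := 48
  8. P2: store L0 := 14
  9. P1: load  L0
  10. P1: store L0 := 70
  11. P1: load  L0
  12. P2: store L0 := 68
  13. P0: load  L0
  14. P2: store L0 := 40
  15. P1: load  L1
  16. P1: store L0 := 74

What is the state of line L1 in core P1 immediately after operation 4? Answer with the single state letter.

  op1 P2: load  L0 → I/I/E on L0; bus BusRd; mem=50
  op2 P2: load  L0 → I/I/E on L0; bus (none); mem=50
  op3 P1: load  L1 → I/E/I on L1; bus BusRd; mem=70
  op4 P2: load  L1 → I/S/S on L1; bus BusRd; mem=70
  op5 P0: store L1 := 93 → M/I/I on L1; bus BusRdX; mem=70
  op6 P1: store L0 := 29 → I/M/I on L0; bus BusRdX; mem=50
  op7 P0: store L0 := 48 → M/I/I on L0; bus BusRdX Flush; mem=29
  op8 P2: store L0 := 14 → I/I/M on L0; bus BusRdX Flush; mem=48
  op9 P1: load  L0 → I/S/S on L0; bus BusRd Flush; mem=14
  op10 P1: store L0 := 70 → I/M/I on L0; bus BusUpgr; mem=14
  op11 P1: load  L0 → I/M/I on L0; bus (none); mem=14
  op12 P2: store L0 := 68 → I/I/M on L0; bus BusRdX Flush; mem=70
  op13 P0: load  L0 → S/I/S on L0; bus BusRd Flush; mem=68
  op14 P2: store L0 := 40 → I/I/M on L0; bus BusUpgr; mem=68
  op15 P1: load  L1 → S/S/I on L1; bus BusRd Flush; mem=93
  op16 P1: store L0 := 74 → I/M/I on L0; bus BusRdX Flush; mem=40

state = S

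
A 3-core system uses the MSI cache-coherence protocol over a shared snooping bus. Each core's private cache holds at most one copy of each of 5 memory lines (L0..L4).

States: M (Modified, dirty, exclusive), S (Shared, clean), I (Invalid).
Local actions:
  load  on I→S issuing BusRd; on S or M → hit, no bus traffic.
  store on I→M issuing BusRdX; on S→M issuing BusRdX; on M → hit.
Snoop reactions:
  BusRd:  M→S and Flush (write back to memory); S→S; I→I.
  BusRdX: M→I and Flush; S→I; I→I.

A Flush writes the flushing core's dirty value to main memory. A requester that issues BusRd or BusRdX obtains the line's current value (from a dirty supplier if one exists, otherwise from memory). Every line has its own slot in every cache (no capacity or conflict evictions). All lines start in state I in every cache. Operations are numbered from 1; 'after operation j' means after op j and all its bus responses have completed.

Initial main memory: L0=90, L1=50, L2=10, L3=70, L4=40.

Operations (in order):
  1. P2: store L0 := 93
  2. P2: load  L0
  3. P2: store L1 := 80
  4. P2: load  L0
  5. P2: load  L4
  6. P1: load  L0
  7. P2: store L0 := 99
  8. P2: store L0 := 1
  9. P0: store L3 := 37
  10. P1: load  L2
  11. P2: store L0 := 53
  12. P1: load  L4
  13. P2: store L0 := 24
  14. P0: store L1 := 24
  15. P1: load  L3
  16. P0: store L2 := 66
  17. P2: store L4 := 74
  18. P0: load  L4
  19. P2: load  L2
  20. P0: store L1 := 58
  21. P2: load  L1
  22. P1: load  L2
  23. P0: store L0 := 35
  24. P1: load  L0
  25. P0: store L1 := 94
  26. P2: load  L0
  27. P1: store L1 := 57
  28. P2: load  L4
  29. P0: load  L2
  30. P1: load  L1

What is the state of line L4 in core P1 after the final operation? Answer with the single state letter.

state = I

  op1 P2: store L0 := 93 → I/I/M on L0; bus BusRdX; mem=90
  op2 P2: load  L0 → I/I/M on L0; bus (none); mem=90
  op3 P2: store L1 := 80 → I/I/M on L1; bus BusRdX; mem=50
  op4 P2: load  L0 → I/I/M on L0; bus (none); mem=90
  op5 P2: load  L4 → I/I/S on L4; bus BusRd; mem=40
  op6 P1: load  L0 → I/S/S on L0; bus BusRd Flush; mem=93
  op7 P2: store L0 := 99 → I/I/M on L0; bus BusRdX; mem=93
  op8 P2: store L0 := 1 → I/I/M on L0; bus (none); mem=93
  op9 P0: store L3 := 37 → M/I/I on L3; bus BusRdX; mem=70
  op10 P1: load  L2 → I/S/I on L2; bus BusRd; mem=10
  op11 P2: store L0 := 53 → I/I/M on L0; bus (none); mem=93
  op12 P1: load  L4 → I/S/S on L4; bus BusRd; mem=40
  op13 P2: store L0 := 24 → I/I/M on L0; bus (none); mem=93
  op14 P0: store L1 := 24 → M/I/I on L1; bus BusRdX Flush; mem=80
  op15 P1: load  L3 → S/S/I on L3; bus BusRd Flush; mem=37
  op16 P0: store L2 := 66 → M/I/I on L2; bus BusRdX; mem=10
  op17 P2: store L4 := 74 → I/I/M on L4; bus BusRdX; mem=40
  op18 P0: load  L4 → S/I/S on L4; bus BusRd Flush; mem=74
  op19 P2: load  L2 → S/I/S on L2; bus BusRd Flush; mem=66
  op20 P0: store L1 := 58 → M/I/I on L1; bus (none); mem=80
  op21 P2: load  L1 → S/I/S on L1; bus BusRd Flush; mem=58
  op22 P1: load  L2 → S/S/S on L2; bus BusRd; mem=66
  op23 P0: store L0 := 35 → M/I/I on L0; bus BusRdX Flush; mem=24
  op24 P1: load  L0 → S/S/I on L0; bus BusRd Flush; mem=35
  op25 P0: store L1 := 94 → M/I/I on L1; bus BusRdX; mem=58
  op26 P2: load  L0 → S/S/S on L0; bus BusRd; mem=35
  op27 P1: store L1 := 57 → I/M/I on L1; bus BusRdX Flush; mem=94
  op28 P2: load  L4 → S/I/S on L4; bus (none); mem=74
  op29 P0: load  L2 → S/S/S on L2; bus (none); mem=66
  op30 P1: load  L1 → I/M/I on L1; bus (none); mem=94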